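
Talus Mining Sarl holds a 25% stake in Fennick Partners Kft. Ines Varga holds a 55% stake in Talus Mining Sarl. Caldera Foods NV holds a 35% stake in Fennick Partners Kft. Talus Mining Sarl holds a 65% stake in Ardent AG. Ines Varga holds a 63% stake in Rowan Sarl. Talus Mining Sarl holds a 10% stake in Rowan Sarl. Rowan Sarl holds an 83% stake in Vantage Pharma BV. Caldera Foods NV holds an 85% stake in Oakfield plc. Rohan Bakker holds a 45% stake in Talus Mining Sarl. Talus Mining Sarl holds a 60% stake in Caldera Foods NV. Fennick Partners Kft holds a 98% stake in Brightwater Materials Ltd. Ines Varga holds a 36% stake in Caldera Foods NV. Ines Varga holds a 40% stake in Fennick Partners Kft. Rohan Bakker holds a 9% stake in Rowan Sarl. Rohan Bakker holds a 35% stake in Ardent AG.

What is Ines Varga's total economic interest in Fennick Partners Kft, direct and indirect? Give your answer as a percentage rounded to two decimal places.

Ines reaches Fennick along 4 paths.
Via Caldera: 36% × 35% = 12.6%.
Via Talus → Caldera: 55% × 60% × 35% = 11.55%.
Via Talus: 55% × 25% = 13.75%.
Direct stake: 40% = 40%.
Total: 12.6% + 11.55% + 13.75% + 40% = 77.9%.
Rounded: 77.90%.

77.90%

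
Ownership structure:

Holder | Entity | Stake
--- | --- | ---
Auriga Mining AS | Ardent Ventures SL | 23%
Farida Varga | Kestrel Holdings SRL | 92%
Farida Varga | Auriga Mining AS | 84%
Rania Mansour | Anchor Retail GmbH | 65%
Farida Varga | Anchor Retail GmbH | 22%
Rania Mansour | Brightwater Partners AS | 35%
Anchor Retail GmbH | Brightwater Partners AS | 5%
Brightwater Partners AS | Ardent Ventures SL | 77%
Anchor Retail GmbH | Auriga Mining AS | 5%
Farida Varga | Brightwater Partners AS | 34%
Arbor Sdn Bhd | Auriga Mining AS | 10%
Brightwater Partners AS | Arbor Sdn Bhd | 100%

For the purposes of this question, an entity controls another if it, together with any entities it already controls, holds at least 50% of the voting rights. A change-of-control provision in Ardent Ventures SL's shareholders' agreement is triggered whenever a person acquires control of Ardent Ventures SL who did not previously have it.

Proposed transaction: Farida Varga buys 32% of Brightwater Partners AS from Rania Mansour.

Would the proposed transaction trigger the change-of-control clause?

The purchase adds only to Farida's holdings (Rania's stake shrinks), so Farida is the only person who could newly come to control Ardent.
Farida holds 92% of Kestrel, so Farida controls Kestrel.
Farida holds 84% of Auriga, so Farida controls Auriga.
In Ardent, Farida's side holds only 23%, not ≥ 50%.
So before the transaction, Farida does not control Ardent.
After the purchase, Farida's direct stake in Brightwater rises to 34% + 32% = 66%, and Rania's stake falls to 3%.
Farida holds 66% of Brightwater, so Farida controls Brightwater.
Brightwater holds 100% of Arbor, so Farida controls Arbor.
Arbor and Farida together hold 10% + 84% = 94% of Auriga, so Farida controls Auriga.
Brightwater and Auriga together hold 77% + 23% = 100% of Ardent, so Farida controls Ardent.
Farida did not control Ardent before and does after, so the clause is triggered.

Yes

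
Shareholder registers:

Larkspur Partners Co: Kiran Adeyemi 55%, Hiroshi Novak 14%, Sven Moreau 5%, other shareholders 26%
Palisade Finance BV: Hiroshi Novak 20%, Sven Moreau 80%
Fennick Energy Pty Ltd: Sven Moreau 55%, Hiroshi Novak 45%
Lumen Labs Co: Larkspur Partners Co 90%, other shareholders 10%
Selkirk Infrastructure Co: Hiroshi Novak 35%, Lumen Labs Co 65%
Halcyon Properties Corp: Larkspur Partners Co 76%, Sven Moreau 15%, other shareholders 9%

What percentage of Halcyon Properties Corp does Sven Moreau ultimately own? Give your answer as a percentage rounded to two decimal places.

18.80%

Sven reaches Halcyon along 2 paths.
Via Larkspur: 5% × 76% = 3.8%.
Direct stake: 15% = 15%.
Total: 3.8% + 15% = 18.8%.
Rounded: 18.80%.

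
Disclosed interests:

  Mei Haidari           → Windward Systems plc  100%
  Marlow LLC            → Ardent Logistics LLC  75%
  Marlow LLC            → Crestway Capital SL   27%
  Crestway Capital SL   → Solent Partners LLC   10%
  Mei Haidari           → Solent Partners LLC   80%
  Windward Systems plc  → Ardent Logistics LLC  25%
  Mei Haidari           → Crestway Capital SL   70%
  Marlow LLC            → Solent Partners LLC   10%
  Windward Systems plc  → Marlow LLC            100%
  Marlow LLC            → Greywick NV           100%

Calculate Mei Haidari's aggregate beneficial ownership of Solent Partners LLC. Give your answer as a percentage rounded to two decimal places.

99.70%

Mei reaches Solent along 4 paths.
Direct stake: 80% = 80%.
Via Windward → Marlow → Crestway: 100% × 100% × 27% × 10% = 2.7%.
Via Crestway: 70% × 10% = 7%.
Via Windward → Marlow: 100% × 100% × 10% = 10%.
Total: 80% + 2.7% + 7% + 10% = 99.7%.
Rounded: 99.70%.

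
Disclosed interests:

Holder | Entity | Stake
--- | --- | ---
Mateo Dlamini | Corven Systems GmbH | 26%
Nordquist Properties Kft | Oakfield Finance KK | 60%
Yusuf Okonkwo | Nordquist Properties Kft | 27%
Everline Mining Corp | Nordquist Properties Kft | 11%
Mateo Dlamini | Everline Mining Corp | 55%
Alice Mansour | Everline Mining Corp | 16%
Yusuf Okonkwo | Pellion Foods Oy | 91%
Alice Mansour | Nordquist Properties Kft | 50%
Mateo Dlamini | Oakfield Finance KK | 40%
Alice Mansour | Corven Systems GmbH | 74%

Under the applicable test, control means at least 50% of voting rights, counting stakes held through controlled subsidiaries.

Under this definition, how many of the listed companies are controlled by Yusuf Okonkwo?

1

Yusuf holds 91% of Pellion, so Yusuf controls Pellion.
No other company's threshold is met.
Yusuf controls 1 company.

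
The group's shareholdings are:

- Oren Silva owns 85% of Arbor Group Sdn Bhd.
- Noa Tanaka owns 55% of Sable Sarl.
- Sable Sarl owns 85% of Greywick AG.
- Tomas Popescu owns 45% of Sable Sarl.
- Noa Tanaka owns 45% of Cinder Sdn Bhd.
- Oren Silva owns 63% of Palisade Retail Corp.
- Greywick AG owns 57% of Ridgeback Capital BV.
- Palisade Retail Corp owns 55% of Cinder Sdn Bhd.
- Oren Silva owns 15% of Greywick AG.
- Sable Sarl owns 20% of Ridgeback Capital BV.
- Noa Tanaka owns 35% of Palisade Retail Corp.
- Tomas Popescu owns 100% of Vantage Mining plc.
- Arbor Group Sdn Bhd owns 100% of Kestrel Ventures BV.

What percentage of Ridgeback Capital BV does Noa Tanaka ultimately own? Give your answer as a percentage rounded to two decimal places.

37.65%

Noa reaches Ridgeback along 2 paths.
Via Sable → Greywick: 55% × 85% × 57% = 26.6475%.
Via Sable: 55% × 20% = 11%.
Total: 26.6475% + 11% = 37.6475%.
Rounded: 37.65%.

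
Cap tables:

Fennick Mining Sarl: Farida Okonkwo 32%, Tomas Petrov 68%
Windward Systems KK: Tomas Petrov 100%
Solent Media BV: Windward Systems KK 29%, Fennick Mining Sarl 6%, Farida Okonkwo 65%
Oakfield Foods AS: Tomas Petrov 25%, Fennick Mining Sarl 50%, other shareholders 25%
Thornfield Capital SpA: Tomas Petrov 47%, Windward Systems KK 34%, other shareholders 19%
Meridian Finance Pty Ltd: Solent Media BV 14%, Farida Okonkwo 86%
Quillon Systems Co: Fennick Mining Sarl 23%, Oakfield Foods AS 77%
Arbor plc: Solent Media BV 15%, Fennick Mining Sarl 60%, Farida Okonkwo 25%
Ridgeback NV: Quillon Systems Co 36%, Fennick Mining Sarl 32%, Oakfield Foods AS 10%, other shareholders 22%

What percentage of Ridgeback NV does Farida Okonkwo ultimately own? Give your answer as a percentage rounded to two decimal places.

18.92%

Farida reaches Ridgeback along 4 paths.
Via Fennick → Quillon: 32% × 23% × 36% = 2.6496%.
Via Fennick → Oakfield → Quillon: 32% × 50% × 77% × 36% = 4.4352%.
Via Fennick: 32% × 32% = 10.24%.
Via Fennick → Oakfield: 32% × 50% × 10% = 1.6%.
Total: 2.6496% + 4.4352% + 10.24% + 1.6% = 18.9248%.
Rounded: 18.92%.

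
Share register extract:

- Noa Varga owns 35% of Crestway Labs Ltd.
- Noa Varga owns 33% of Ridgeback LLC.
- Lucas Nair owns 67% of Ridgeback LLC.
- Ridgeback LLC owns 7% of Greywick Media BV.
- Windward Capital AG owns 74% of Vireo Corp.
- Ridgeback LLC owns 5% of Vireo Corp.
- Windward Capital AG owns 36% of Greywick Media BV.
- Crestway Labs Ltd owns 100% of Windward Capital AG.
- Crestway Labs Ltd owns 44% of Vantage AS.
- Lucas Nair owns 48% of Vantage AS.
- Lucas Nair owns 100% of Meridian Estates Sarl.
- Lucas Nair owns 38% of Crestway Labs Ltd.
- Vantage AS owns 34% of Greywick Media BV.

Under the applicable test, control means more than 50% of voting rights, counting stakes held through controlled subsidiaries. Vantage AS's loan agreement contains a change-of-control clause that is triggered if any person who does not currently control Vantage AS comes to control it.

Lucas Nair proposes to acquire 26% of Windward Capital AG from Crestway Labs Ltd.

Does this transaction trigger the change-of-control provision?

The purchase adds only to Lucas's holdings (Crestway's stake shrinks), so Lucas is the only person who could newly come to control Vantage.
Lucas holds 67% of Ridgeback, so Lucas controls Ridgeback.
Lucas holds 100% of Meridian, so Lucas controls Meridian.
In Vantage, Lucas's side holds only 48%, not > 50%.
So before the transaction, Lucas does not control Vantage.
After the purchase, Lucas holds 26% of Windward directly, and Crestway's stake falls to 74%.
Lucas's side now holds 26% of Windward, not > 50%, so Lucas still does not control Windward.
After the transaction, Lucas's side holds 48% of Vantage, not > 50%, so Lucas still does not control Vantage.
No new person acquires control, so the clause is not triggered.

No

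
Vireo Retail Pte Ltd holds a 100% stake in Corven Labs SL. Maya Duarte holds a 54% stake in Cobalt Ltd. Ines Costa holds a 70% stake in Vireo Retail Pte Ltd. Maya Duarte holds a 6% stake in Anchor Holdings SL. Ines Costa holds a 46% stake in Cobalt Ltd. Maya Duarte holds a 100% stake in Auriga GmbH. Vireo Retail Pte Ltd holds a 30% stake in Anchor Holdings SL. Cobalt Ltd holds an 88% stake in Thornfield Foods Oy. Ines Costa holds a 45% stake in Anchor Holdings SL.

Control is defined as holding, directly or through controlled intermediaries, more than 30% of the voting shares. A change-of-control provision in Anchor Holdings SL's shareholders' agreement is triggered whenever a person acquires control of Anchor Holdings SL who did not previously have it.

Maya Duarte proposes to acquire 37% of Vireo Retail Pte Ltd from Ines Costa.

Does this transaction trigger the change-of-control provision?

Yes

The purchase adds only to Maya's holdings (Ines's stake shrinks), so Maya is the only person who could newly come to control Anchor.
Maya holds 100% of Auriga, so Maya controls Auriga.
Maya holds 54% of Cobalt, so Maya controls Cobalt.
Cobalt holds 88% of Thornfield, so Maya controls Thornfield.
In Anchor, Maya's side holds only 6%, not > 30%.
So before the transaction, Maya does not control Anchor.
After the purchase, Maya holds 37% of Vireo directly, and Ines's stake falls to 33%.
Maya holds 37% of Vireo, so Maya controls Vireo.
Vireo and Maya together hold 30% + 6% = 36% of Anchor, so Maya controls Anchor.
Maya did not control Anchor before and does after, so the clause is triggered.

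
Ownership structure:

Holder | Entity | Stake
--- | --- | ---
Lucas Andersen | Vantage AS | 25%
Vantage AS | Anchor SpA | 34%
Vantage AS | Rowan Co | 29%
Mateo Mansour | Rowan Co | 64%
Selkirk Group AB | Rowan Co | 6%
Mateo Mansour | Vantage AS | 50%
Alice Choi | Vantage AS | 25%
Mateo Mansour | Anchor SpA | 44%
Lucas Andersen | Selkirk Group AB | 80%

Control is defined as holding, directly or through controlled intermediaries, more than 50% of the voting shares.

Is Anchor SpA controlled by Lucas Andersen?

No

Lucas holds 80% of Selkirk, so Lucas controls Selkirk.
Neither Lucas nor any entity Lucas controls holds any voting interest in Anchor.
So Lucas does not control Anchor.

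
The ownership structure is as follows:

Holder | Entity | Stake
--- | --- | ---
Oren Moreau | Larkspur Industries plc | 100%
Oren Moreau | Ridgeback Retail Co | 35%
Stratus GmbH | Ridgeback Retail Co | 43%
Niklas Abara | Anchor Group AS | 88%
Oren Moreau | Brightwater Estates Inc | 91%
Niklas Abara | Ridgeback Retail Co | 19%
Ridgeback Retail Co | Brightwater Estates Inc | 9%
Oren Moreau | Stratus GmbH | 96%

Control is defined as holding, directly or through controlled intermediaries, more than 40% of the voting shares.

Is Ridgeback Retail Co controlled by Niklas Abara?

Niklas holds 88% of Anchor, so Niklas controls Anchor.
In Ridgeback, Niklas's side holds only 19%, not > 40%.
So Niklas does not control Ridgeback.

No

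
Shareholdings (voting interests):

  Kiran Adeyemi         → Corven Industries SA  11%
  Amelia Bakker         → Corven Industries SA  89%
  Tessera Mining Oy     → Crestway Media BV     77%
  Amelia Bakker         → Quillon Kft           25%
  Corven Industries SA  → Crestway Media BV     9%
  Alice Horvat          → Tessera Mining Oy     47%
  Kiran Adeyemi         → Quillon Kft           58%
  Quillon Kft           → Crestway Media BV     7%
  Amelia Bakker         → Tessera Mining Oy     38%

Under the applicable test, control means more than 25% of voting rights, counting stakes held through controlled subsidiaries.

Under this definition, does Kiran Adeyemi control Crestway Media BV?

No

Kiran holds 58% of Quillon, so Kiran controls Quillon.
In Crestway, Kiran's side holds only 7%, not > 25%.
So Kiran does not control Crestway.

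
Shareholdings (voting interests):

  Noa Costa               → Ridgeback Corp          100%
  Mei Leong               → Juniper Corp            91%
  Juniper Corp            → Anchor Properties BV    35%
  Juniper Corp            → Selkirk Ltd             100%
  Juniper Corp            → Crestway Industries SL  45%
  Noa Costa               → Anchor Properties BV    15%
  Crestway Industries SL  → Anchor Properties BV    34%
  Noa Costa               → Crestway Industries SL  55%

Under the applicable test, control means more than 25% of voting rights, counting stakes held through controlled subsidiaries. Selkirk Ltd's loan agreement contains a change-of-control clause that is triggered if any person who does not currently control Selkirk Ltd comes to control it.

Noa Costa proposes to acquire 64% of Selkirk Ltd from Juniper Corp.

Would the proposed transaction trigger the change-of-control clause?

Yes

The purchase adds only to Noa's holdings (Juniper's stake shrinks), so Noa is the only person who could newly come to control Selkirk.
Noa holds 100% of Ridgeback, so Noa controls Ridgeback.
Noa holds 55% of Crestway, so Noa controls Crestway.
Noa and Crestway together hold 15% + 34% = 49% of Anchor, so Noa controls Anchor.
Neither Noa nor any entity Noa controls holds any voting interest in Selkirk.
So before the transaction, Noa does not control Selkirk.
After the purchase, Noa holds 64% of Selkirk directly, and Juniper's stake falls to 36%.
Noa holds 64% of Selkirk, so Noa controls Selkirk.
Noa did not control Selkirk before and does after, so the clause is triggered.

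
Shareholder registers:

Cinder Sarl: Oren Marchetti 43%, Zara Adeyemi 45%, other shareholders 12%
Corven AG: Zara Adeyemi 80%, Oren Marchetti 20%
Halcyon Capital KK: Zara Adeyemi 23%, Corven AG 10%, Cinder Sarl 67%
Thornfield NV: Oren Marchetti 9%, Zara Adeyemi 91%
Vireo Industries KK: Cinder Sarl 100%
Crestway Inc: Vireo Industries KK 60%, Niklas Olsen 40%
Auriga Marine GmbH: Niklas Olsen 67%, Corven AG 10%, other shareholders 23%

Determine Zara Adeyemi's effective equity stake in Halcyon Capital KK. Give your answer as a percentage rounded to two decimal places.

61.15%

Zara reaches Halcyon along 3 paths.
Direct stake: 23% = 23%.
Via Corven: 80% × 10% = 8%.
Via Cinder: 45% × 67% = 30.15%.
Total: 23% + 8% + 30.15% = 61.15%.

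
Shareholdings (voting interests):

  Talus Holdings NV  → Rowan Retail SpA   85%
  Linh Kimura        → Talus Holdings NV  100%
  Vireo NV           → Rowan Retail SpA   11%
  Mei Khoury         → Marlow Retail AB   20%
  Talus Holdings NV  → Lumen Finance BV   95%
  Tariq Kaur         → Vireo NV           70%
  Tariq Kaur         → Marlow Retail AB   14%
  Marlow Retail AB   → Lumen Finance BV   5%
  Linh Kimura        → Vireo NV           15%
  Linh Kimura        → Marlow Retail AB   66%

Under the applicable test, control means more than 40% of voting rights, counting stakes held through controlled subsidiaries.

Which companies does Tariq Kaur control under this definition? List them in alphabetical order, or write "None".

Tariq holds 70% of Vireo, so Tariq controls Vireo.
No other company's threshold is met.

Vireo NV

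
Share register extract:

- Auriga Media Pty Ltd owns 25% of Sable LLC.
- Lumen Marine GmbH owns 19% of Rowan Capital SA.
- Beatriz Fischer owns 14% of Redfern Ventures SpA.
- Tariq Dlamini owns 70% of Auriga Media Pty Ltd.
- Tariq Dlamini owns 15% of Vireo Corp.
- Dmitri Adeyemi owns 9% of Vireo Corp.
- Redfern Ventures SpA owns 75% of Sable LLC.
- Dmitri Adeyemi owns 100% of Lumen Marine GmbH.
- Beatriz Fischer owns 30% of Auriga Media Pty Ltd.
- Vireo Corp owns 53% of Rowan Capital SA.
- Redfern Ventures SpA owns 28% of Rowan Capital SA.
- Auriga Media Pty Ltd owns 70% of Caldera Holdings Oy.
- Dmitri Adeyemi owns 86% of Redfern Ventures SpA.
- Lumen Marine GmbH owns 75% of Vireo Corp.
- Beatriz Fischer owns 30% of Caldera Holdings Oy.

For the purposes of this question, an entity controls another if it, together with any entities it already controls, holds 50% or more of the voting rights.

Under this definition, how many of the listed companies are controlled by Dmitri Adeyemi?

5

Dmitri holds 100% of Lumen, so Dmitri controls Lumen.
Dmitri holds 86% of Redfern, so Dmitri controls Redfern.
Dmitri and Lumen together hold 9% + 75% = 84% of Vireo, so Dmitri controls Vireo.
Redfern and Lumen and Vireo together hold 28% + 19% + 53% = 100% of Rowan, so Dmitri controls Rowan.
Redfern holds 75% of Sable, so Dmitri controls Sable.
No other company's threshold is met.
Dmitri controls 5 companies.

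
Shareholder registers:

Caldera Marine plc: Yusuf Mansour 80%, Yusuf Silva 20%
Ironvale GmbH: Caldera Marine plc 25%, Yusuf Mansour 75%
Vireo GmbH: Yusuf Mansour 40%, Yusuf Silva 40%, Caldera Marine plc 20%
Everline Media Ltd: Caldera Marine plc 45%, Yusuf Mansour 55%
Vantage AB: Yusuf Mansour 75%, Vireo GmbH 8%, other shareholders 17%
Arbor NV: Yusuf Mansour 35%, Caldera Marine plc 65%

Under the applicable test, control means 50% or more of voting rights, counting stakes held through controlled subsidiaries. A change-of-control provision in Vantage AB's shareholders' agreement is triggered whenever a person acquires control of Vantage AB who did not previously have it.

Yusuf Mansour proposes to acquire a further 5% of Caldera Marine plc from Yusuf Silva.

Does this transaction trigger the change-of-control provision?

No

The purchase adds only to Yusuf Mansour's holdings (Yusuf Silva's stake shrinks), so Yusuf Mansour is the only person who could newly come to control Vantage.
Yusuf Mansour holds 80% of Caldera, so Yusuf Mansour controls Caldera.
Yusuf Mansour and Caldera together hold 40% + 20% = 60% of Vireo, so Yusuf Mansour controls Vireo.
Yusuf Mansour and Vireo together hold 75% + 8% = 83% of Vantage, so Yusuf Mansour controls Vantage.
So Yusuf Mansour already controls Vantage before the transaction.
After the purchase, Yusuf Mansour's direct stake in Caldera rises to 80% + 5% = 85%, and Yusuf Silva's stake falls to 15%.
Yusuf Mansour controlled Vantage already, so this is not a new person acquiring control; every other person's position is unchanged or reduced.
No new person acquires control, so the clause is not triggered.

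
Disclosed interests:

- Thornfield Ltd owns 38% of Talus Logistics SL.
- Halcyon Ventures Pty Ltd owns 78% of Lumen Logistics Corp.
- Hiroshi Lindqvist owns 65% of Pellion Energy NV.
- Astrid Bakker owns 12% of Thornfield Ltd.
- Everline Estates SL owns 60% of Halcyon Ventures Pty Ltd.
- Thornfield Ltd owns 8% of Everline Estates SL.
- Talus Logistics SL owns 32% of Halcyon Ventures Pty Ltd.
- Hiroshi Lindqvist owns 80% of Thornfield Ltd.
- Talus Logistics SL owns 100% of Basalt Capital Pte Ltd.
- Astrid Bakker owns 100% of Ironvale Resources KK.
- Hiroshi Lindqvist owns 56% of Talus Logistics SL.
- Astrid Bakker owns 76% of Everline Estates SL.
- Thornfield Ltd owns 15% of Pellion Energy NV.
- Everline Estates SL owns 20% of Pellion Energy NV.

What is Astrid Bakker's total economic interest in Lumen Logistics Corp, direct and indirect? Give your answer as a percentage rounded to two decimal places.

37.16%

Astrid reaches Lumen along 3 paths.
Via Everline → Halcyon: 76% × 60% × 78% = 35.568%.
Via Thornfield → Everline → Halcyon: 12% × 8% × 60% × 78% = 0.44928%.
Via Thornfield → Talus → Halcyon: 12% × 38% × 32% × 78% = 1.138176%.
Total: 35.568% + 0.44928% + 1.138176% = 37.155456%.
Rounded: 37.16%.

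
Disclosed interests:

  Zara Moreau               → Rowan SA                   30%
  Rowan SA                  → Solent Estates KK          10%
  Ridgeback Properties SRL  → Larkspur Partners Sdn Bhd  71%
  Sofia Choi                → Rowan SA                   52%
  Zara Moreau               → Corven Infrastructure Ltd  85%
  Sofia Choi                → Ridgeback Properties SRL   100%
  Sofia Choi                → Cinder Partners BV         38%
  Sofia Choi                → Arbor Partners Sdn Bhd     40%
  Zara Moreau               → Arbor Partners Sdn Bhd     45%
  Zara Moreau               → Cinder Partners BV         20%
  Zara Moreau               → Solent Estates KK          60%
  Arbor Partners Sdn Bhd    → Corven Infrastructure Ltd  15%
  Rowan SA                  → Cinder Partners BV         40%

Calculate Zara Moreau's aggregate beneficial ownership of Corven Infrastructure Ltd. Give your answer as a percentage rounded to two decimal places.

91.75%

Zara reaches Corven along 2 paths.
Direct stake: 85% = 85%.
Via Arbor: 45% × 15% = 6.75%.
Total: 85% + 6.75% = 91.75%.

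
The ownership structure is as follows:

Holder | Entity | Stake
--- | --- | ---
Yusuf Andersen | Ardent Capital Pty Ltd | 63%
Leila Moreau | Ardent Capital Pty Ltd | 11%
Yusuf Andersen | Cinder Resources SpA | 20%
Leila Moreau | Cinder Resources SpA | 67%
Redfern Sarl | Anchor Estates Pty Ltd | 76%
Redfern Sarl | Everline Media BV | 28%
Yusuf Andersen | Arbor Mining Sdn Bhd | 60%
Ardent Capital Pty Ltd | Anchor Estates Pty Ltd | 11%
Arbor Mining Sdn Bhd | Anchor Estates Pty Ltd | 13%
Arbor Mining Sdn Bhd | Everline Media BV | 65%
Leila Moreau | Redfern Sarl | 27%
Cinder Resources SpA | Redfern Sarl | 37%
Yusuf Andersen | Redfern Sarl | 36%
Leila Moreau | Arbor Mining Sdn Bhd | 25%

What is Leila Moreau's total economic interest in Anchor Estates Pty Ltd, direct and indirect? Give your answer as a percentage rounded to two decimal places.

Leila reaches Anchor along 4 paths.
Via Ardent: 11% × 11% = 1.21%.
Via Arbor: 25% × 13% = 3.25%.
Via Redfern: 27% × 76% = 20.52%.
Via Cinder → Redfern: 67% × 37% × 76% = 18.8404%.
Total: 1.21% + 3.25% + 20.52% + 18.8404% = 43.8204%.
Rounded: 43.82%.

43.82%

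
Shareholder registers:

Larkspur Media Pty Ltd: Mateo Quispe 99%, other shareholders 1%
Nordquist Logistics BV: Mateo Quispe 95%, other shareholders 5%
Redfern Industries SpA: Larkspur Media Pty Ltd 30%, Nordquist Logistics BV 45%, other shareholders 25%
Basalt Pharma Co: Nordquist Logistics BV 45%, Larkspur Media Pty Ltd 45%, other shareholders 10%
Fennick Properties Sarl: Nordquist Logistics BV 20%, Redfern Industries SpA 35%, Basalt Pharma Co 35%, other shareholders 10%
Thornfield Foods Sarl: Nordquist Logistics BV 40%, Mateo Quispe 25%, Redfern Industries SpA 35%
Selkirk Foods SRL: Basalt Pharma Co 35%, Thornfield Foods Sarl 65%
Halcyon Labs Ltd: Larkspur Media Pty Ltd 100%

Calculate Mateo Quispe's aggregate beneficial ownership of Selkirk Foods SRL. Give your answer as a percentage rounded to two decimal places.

Mateo reaches Selkirk along 6 paths.
Via Nordquist → Basalt: 95% × 45% × 35% = 14.9625%.
Via Larkspur → Basalt: 99% × 45% × 35% = 15.5925%.
Via Nordquist → Thornfield: 95% × 40% × 65% = 24.7%.
Via Thornfield: 25% × 65% = 16.25%.
Via Larkspur → Redfern → Thornfield: 99% × 30% × 35% × 65% = 6.75675%.
Via Nordquist → Redfern → Thornfield: 95% × 45% × 35% × 65% = 9.725625%.
Total: 14.9625% + 15.5925% + 24.7% + 16.25% + 6.75675% + 9.725625% = 87.987375%.
Rounded: 87.99%.

87.99%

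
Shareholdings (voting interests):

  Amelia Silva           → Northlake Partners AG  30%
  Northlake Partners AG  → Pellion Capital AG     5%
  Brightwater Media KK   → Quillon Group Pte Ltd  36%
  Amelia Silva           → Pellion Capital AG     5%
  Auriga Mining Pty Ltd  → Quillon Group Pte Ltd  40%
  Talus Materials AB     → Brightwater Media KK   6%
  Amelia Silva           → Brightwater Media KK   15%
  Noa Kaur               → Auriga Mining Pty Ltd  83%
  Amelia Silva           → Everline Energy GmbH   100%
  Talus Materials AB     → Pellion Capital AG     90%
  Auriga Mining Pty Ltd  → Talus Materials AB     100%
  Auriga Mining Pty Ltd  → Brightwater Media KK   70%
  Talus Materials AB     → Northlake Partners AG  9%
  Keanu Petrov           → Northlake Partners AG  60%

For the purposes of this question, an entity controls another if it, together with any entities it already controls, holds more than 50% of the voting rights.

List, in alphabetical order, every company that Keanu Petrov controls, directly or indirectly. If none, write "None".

Northlake Partners AG

Keanu holds 60% of Northlake, so Keanu controls Northlake.
No other company's threshold is met.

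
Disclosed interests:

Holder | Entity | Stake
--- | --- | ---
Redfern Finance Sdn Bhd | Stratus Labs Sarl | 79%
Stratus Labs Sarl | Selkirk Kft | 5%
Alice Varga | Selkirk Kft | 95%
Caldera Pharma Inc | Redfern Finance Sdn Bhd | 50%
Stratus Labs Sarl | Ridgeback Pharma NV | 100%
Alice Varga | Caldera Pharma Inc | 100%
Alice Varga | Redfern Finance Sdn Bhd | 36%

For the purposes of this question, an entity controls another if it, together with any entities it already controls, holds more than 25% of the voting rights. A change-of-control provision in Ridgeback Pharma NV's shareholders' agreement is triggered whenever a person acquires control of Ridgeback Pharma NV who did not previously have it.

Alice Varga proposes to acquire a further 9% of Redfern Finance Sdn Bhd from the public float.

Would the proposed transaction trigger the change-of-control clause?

No

The purchase changes only Alice's holdings, so Alice is the only person who could newly come to control Ridgeback.
Alice holds 100% of Caldera, so Alice controls Caldera.
Alice and Caldera together hold 36% + 50% = 86% of Redfern, so Alice controls Redfern.
Redfern holds 79% of Stratus, so Alice controls Stratus.
Stratus holds 100% of Ridgeback, so Alice controls Ridgeback.
So Alice already controls Ridgeback before the transaction.
After the purchase, Alice's direct stake in Redfern rises to 36% + 9% = 45%.
Alice controlled Ridgeback already, so this is not a new person acquiring control; every other person's position is unchanged or reduced.
No new person acquires control, so the clause is not triggered.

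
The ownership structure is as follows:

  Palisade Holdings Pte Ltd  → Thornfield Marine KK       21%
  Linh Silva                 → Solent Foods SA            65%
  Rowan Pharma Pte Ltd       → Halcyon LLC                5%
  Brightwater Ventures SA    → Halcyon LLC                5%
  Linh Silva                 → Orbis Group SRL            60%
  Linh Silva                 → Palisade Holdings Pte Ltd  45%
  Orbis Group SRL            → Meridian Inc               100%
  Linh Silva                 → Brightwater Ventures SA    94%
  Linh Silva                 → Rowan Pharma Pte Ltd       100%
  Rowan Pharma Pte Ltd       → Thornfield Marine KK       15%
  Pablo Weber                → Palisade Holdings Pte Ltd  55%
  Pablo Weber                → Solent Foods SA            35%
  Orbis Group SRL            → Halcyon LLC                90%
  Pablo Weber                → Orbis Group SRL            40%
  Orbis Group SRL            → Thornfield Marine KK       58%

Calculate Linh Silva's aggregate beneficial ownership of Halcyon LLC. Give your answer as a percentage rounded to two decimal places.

Linh reaches Halcyon along 3 paths.
Via Orbis: 60% × 90% = 54%.
Via Brightwater: 94% × 5% = 4.7%.
Via Rowan: 100% × 5% = 5%.
Total: 54% + 4.7% + 5% = 63.7%.
Rounded: 63.70%.

63.70%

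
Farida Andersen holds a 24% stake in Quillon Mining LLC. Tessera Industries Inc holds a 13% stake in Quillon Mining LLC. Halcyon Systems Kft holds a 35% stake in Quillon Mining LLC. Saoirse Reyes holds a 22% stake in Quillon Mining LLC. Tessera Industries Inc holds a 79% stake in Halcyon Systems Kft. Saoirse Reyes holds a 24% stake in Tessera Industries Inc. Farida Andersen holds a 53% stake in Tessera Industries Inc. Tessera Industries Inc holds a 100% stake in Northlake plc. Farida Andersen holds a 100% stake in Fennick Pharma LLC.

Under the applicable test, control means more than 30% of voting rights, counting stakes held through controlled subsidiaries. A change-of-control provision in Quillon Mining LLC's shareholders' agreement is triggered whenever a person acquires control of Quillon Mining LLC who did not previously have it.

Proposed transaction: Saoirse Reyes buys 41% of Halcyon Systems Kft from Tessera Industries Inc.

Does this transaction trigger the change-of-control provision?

Yes

The purchase adds only to Saoirse's holdings (Tessera's stake shrinks), so Saoirse is the only person who could newly come to control Quillon.
Saoirse's largest direct stake is 24% in Tessera, which does not meet the threshold, so Saoirse controls no company.
In Quillon, Saoirse's side holds only 22%, not > 30%.
So before the transaction, Saoirse does not control Quillon.
After the purchase, Saoirse holds 41% of Halcyon directly, and Tessera's stake falls to 38%.
Saoirse holds 41% of Halcyon, so Saoirse controls Halcyon.
Halcyon and Saoirse together hold 35% + 22% = 57% of Quillon, so Saoirse controls Quillon.
Saoirse did not control Quillon before and does after, so the clause is triggered.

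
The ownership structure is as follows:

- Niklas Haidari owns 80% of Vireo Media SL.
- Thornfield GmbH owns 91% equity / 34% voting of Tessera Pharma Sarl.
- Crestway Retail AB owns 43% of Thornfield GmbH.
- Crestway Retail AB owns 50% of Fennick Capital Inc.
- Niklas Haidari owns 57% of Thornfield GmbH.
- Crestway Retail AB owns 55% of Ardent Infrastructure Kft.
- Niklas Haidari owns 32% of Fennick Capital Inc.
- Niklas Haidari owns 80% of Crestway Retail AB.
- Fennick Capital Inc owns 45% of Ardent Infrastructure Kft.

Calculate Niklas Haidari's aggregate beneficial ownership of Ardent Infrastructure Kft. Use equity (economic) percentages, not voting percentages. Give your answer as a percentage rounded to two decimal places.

76.40%

Niklas reaches Ardent along 3 paths.
Via Crestway → Fennick: 80% × 50% × 45% = 18%.
Via Fennick: 32% × 45% = 14.4%.
Via Crestway: 80% × 55% = 44%.
Total: 18% + 14.4% + 44% = 76.4%.
Rounded: 76.40%.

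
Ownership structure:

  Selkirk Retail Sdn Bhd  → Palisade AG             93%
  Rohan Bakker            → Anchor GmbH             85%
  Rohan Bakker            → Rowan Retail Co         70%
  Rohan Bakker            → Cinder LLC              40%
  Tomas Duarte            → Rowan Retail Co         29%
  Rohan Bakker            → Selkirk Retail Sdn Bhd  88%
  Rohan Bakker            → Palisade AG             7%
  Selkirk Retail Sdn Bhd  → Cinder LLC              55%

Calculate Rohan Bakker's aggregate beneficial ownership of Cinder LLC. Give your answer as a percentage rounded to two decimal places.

88.40%

Rohan reaches Cinder along 2 paths.
Direct stake: 40% = 40%.
Via Selkirk: 88% × 55% = 48.4%.
Total: 40% + 48.4% = 88.4%.
Rounded: 88.40%.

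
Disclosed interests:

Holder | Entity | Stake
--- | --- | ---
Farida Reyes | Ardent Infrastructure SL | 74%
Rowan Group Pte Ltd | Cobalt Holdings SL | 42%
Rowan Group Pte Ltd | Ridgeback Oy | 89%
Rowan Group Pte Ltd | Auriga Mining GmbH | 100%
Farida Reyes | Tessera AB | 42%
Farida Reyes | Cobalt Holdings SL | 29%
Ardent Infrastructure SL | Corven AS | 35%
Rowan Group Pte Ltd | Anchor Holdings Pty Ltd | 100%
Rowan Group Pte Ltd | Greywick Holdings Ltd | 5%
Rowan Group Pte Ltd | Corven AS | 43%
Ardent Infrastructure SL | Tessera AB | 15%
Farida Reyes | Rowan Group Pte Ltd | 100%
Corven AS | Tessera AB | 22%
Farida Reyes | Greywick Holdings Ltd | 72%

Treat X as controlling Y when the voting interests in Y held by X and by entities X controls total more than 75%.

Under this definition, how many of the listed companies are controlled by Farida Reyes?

Farida holds 100% of Rowan, so Farida controls Rowan.
Farida and Rowan together hold 72% + 5% = 77% of Greywick, so Farida controls Greywick.
Rowan holds 89% of Ridgeback, so Farida controls Ridgeback.
Rowan holds 100% of Anchor, so Farida controls Anchor.
Rowan holds 100% of Auriga, so Farida controls Auriga.
No other company's threshold is met.
Farida controls 5 companies.

5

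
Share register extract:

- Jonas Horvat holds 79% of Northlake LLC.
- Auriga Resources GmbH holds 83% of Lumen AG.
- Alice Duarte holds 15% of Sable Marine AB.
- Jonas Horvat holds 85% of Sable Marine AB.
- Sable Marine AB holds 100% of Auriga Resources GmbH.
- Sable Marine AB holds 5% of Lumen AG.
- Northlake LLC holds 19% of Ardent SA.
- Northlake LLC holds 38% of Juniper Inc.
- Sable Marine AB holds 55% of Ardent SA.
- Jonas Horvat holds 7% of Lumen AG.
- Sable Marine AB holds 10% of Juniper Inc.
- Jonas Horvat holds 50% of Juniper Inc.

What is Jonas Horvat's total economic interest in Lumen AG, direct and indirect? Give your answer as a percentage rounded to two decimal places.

Jonas reaches Lumen along 3 paths.
Via Sable → Auriga: 85% × 100% × 83% = 70.55%.
Via Sable: 85% × 5% = 4.25%.
Direct stake: 7% = 7%.
Total: 70.55% + 4.25% + 7% = 81.8%.
Rounded: 81.80%.

81.80%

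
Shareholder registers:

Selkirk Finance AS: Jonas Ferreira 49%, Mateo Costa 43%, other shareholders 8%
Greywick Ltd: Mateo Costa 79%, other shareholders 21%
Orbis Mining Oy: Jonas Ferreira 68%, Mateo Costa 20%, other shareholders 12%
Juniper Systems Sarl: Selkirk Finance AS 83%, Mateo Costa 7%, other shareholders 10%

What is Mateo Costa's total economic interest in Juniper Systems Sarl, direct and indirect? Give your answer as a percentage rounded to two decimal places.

42.69%

Mateo reaches Juniper along 2 paths.
Via Selkirk: 43% × 83% = 35.69%.
Direct stake: 7% = 7%.
Total: 35.69% + 7% = 42.69%.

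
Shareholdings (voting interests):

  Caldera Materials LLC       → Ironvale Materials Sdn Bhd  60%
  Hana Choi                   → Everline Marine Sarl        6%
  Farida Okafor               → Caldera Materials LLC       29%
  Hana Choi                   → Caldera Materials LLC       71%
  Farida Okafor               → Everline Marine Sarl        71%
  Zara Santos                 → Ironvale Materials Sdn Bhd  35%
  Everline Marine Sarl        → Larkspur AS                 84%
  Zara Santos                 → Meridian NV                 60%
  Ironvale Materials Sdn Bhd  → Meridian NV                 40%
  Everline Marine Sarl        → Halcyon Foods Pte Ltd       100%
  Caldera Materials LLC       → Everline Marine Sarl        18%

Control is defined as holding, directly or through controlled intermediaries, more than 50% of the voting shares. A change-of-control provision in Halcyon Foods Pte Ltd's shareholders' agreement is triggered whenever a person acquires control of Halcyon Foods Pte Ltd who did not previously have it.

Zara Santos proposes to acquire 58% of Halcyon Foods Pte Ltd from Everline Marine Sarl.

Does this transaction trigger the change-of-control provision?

Yes

The purchase adds only to Zara's holdings (Everline's stake shrinks), so Zara is the only person who could newly come to control Halcyon.
Zara holds 60% of Meridian, so Zara controls Meridian.
Neither Zara nor any entity Zara controls holds any voting interest in Halcyon.
So before the transaction, Zara does not control Halcyon.
After the purchase, Zara holds 58% of Halcyon directly, and Everline's stake falls to 42%.
Zara holds 58% of Halcyon, so Zara controls Halcyon.
Zara did not control Halcyon before and does after, so the clause is triggered.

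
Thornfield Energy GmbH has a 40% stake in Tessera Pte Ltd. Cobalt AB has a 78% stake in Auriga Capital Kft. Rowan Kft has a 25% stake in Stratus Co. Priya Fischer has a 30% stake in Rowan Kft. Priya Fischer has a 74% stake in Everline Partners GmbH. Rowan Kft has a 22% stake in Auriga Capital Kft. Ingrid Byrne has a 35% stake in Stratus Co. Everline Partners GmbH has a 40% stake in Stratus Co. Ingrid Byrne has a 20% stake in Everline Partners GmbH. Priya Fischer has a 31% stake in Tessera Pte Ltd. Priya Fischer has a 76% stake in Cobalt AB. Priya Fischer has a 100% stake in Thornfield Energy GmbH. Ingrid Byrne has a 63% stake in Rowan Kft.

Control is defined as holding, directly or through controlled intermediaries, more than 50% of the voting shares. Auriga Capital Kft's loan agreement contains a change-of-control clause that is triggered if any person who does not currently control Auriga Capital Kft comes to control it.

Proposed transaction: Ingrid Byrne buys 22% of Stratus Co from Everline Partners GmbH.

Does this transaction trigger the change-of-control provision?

No

The purchase adds only to Ingrid's holdings (Everline's stake shrinks), so Ingrid is the only person who could newly come to control Auriga.
Ingrid holds 63% of Rowan, so Ingrid controls Rowan.
Rowan and Ingrid together hold 25% + 35% = 60% of Stratus, so Ingrid controls Stratus.
In Auriga, Ingrid's side holds only 22%, not > 50%.
So before the transaction, Ingrid does not control Auriga.
After the purchase, Ingrid's direct stake in Stratus rises to 35% + 22% = 57%, and Everline's stake falls to 18%.
Rowan and Ingrid together hold 25% + 57% = 82% of Stratus, so Ingrid controls Stratus.
After the transaction, Ingrid's side holds 22% of Auriga, not > 50%, so Ingrid still does not control Auriga.
No new person acquires control, so the clause is not triggered.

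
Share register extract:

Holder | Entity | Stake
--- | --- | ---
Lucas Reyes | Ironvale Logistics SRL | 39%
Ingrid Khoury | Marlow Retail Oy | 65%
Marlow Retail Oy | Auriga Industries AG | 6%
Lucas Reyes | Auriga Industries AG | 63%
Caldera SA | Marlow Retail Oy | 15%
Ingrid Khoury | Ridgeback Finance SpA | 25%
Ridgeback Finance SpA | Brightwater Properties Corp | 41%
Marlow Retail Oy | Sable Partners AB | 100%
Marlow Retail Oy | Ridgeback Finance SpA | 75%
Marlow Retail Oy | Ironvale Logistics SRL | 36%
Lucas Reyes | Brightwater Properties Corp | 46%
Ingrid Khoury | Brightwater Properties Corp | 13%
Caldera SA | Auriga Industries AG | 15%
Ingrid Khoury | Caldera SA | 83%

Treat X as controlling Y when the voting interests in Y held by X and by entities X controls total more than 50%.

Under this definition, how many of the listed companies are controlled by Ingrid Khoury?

Ingrid holds 83% of Caldera, so Ingrid controls Caldera.
Caldera and Ingrid together hold 15% + 65% = 80% of Marlow, so Ingrid controls Marlow.
Marlow and Ingrid together hold 75% + 25% = 100% of Ridgeback, so Ingrid controls Ridgeback.
Ridgeback and Ingrid together hold 41% + 13% = 54% of Brightwater, so Ingrid controls Brightwater.
Marlow holds 100% of Sable, so Ingrid controls Sable.
No other company's threshold is met.
Ingrid controls 5 companies.

5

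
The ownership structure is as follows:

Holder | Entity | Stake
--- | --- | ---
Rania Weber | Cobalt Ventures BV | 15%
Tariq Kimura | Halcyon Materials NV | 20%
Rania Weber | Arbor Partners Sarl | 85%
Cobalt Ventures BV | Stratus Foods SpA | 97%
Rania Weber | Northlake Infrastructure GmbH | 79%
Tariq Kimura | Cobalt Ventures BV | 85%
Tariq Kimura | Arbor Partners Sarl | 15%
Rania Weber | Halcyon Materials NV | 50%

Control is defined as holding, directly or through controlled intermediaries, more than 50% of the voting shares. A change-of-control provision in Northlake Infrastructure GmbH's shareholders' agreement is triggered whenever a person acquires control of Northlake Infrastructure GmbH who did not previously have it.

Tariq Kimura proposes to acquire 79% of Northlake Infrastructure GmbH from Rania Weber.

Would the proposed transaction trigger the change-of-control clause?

The purchase adds only to Tariq's holdings (Rania's stake shrinks), so Tariq is the only person who could newly come to control Northlake.
Tariq holds 85% of Cobalt, so Tariq controls Cobalt.
Cobalt holds 97% of Stratus, so Tariq controls Stratus.
Neither Tariq nor any entity Tariq controls holds any voting interest in Northlake.
So before the transaction, Tariq does not control Northlake.
After the purchase, Tariq holds 79% of Northlake directly, and Rania's stake falls to 0%.
Tariq holds 79% of Northlake, so Tariq controls Northlake.
Tariq did not control Northlake before and does after, so the clause is triggered.

Yes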